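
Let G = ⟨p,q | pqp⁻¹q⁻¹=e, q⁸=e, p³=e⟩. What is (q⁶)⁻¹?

The order of (q⁶) is 4 (smallest k with (q⁶)ᵏ = e), so (q⁶)⁻¹ = (q⁶)³ = q².
Check: (q⁶) · (q²) → (q⁶) · q² = e, giving e as required.

Answer: q²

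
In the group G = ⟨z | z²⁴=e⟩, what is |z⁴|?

Compute successive powers until reaching e:
  (z⁴)¹ = z⁴, (z⁴)² = z⁸, (z⁴)³ = z¹², (z⁴)⁴ = z¹⁶, (z⁴)⁵ = z²⁰, (z⁴)⁶ = e.
The smallest positive k with (z⁴)ᵏ = e is 6.

Answer: 6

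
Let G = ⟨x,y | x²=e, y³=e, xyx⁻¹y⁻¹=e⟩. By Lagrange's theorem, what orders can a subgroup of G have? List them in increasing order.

|G| = 6 = 2 · 3. By Lagrange's theorem the order of any subgroup divides 6; the divisors of 6 are 1, 2, 3, 6.

Answer: 1, 2, 3, 6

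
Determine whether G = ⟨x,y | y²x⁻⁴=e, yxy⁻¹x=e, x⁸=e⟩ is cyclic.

Every cyclic group is abelian. But x·y = xy while y·x = x³y⁻¹, so x·y ≠ y·x and G is not abelian. Hence G is not cyclic.

Answer: No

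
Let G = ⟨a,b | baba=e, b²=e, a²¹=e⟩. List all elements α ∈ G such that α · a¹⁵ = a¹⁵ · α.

⟨a¹⁵⟩ ⊆ C_G(a¹⁵) since powers of a¹⁵ commute with a¹⁵; so |C_G(a¹⁵)| ≥ |⟨a¹⁵⟩| = 7.
By orbit–stabilizer, |C_G(a¹⁵)| = |G| / |conj. class of a¹⁵| = 42 / 2 = 21.
The 21 elements commuting with a¹⁵ are {e, a, a², a³, a⁴, a⁵, a⁶, a⁷, a⁸, a⁹, a¹⁰, a¹¹, a¹², a¹³, a¹⁴, a¹⁵, a¹⁶, a¹⁷, a¹⁸, a¹⁹, a²⁰}.

Answer: {e, a, a², a³, a⁴, a⁵, a⁶, a⁷, a⁸, a⁹, a¹⁰, a¹¹, a¹², a¹³, a¹⁴, a¹⁵, a¹⁶, a¹⁷, a¹⁸, a¹⁹, a²⁰}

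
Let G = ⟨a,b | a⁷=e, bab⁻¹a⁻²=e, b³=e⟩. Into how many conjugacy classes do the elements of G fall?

The conjugacy classes (representative and size) are:
  [e] (size 1), [a²] (size 3), [a⁵] (size 3), [b] (size 7), [b²] (size 7).
Class equation: 1 + 3 + 3 + 7 + 7 = 21 = |G|. So G has 5 conjugacy classes.

Answer: 5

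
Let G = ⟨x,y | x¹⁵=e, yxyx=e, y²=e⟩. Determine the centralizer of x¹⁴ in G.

⟨x¹⁴⟩ ⊆ C_G(x¹⁴) since powers of x¹⁴ commute with x¹⁴; so |C_G(x¹⁴)| ≥ |⟨x¹⁴⟩| = 15.
By orbit–stabilizer, |C_G(x¹⁴)| = |G| / |conj. class of x¹⁴| = 30 / 2 = 15.
The 15 elements commuting with x¹⁴ are {e, x, x², x³, x⁴, x⁵, x⁶, x⁷, x⁸, x⁹, x¹⁰, x¹¹, x¹², x¹³, x¹⁴}.

Answer: {e, x, x², x³, x⁴, x⁵, x⁶, x⁷, x⁸, x⁹, x¹⁰, x¹¹, x¹², x¹³, x¹⁴}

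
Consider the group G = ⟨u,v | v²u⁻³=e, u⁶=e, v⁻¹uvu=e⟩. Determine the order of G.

Enumerate words in the generators, reducing via the relations: the distinct elements are
  {e, u, v, uv, u², u³, u⁴, u⁵, u²v, v⁻¹, uv⁻¹, u²v⁻¹}.
No further products give new elements, so |G| = 12.

Answer: 12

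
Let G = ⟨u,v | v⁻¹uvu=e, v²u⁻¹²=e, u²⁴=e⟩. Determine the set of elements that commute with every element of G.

An element z ∈ Z(G) iff z commutes with every generator.
For example u¹² is central: (u¹²)·u = u¹³ = u·(u¹²); (u¹²)·v = v⁻¹ = v·(u¹²).
Whereas u ∉ Z(G) since u·v = uv ≠ u¹¹v⁻¹ = v·u.
Checking each of the 48 elements this way gives Z(G) = {e, u¹²}, of order 2.

Answer: {e, u¹²}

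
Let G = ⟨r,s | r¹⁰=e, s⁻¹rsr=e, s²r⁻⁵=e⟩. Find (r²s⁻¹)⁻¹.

The order of (r²s⁻¹) is 4 (smallest k with (r²s⁻¹)ᵏ = e), so (r²s⁻¹)⁻¹ = (r²s⁻¹)³ = r²s.
Check: (r²s⁻¹) · (r²s) → (r²s⁻¹) · r² = s⁻¹;   (s⁻¹) · s = e, giving e as required.

Answer: r²s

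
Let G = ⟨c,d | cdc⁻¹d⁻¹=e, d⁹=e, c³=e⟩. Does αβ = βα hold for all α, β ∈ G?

Each pair of generators commutes: c·d = cd = d·c. Since the generators pairwise commute, every element of G commutes with every other, so G is abelian.

Answer: Yes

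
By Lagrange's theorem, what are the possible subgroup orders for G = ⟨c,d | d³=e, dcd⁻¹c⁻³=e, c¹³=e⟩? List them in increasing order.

|G| = 39 = 3 · 13. By Lagrange's theorem the order of any subgroup divides 39; the divisors of 39 are 1, 3, 13, 39.

Answer: 1, 3, 13, 39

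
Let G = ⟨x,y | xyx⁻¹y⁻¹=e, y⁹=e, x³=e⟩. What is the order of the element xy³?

Compute successive powers until reaching e:
  (xy³)¹ = xy³, (xy³)² = x²y⁶, (xy³)³ = e.
The smallest positive k with (xy³)ᵏ = e is 3.

Answer: 3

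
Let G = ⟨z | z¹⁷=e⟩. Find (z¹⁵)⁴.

Compute successive powers of (z¹⁵), reducing at each step:
  (z¹⁵)²: (z¹⁵) · z¹⁵ = z¹³
  (z¹⁵)³: (z¹³) · z¹⁵ = z¹¹
  (z¹⁵)⁴: (z¹¹) · z¹⁵ = z⁹

Answer: z⁹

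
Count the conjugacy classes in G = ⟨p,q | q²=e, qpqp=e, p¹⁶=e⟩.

The conjugacy classes (representative and size) are:
  [e] (size 1), [p¹⁵] (size 2), [p²] (size 2), [p³] (size 2), [p¹²] (size 2), [p⁵] (size 2), [p⁶] (size 2), [p⁷] (size 2), [p⁸] (size 1), [p²q] (size 8), [p¹⁵q] (size 8).
Class equation: 1 + 2 + 2 + 2 + 2 + 2 + 2 + 2 + 1 + 8 + 8 = 32 = |G|. So G has 11 conjugacy classes.

Answer: 11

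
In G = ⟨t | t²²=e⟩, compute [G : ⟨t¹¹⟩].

First find ord(t¹¹) by computing successive powers:
  (t¹¹)¹ = t¹¹, (t¹¹)² = e.
So |⟨t¹¹⟩| = ord(t¹¹) = 2. With |G| = 22, by Lagrange [G : ⟨t¹¹⟩] = 22/2 = 11.

Answer: 11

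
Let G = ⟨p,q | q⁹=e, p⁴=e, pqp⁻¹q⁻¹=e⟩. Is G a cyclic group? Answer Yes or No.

|G| = 36. The element pq has order 36 (its powers give 36 distinct elements), so ⟨pq⟩ = G and G is cyclic.

Answer: Yes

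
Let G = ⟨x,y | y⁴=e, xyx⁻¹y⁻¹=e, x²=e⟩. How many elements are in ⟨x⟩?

|⟨x⟩| equals the order of x. Compute successive powers until reaching e:
  x¹ = x, x² = e.
The smallest positive k with xᵏ = e is 2, so |⟨x⟩| = 2.

Answer: 2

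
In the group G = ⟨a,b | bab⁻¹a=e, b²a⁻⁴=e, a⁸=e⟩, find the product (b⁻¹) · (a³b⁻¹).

Compute (b⁻¹) · (a³b⁻¹) by multiplying left to right and reducing via the relations at each step:
  (b⁻¹) · a³ = ab
  (ab) · b⁻¹ = a

Answer: a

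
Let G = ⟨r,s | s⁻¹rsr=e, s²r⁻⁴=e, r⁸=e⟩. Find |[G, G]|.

G' = [G, G] is generated by all commutators. The generator-pair commutators are: [r, s] = r².
The subgroup they normally generate is {e, r², r⁴, r⁶}, of order 4.
Check: |G/G'| = 16/4 = 4 is the order of the abelianisation.

Answer: 4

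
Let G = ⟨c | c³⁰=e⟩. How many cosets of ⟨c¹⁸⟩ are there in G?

First find ord(c¹⁸) by computing successive powers:
  (c¹⁸)¹ = c¹⁸, (c¹⁸)² = c⁶, (c¹⁸)³ = c²⁴, (c¹⁸)⁴ = c¹², (c¹⁸)⁵ = e.
So |⟨c¹⁸⟩| = ord(c¹⁸) = 5. With |G| = 30, by Lagrange [G : ⟨c¹⁸⟩] = 30/5 = 6.

Answer: 6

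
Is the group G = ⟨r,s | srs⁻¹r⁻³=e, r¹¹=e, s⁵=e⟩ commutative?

r·s = rs but s·r = r³s, so r·s ≠ s·r and G is not abelian.

Answer: No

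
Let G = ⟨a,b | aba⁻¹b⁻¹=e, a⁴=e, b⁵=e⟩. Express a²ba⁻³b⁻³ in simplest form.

Multiply left to right, reducing at each step:
  (a²) · b = a²b
  (a²b) · a⁻³ = a³b
  (a³b) · b⁻³ = a³b³

Answer: a³b³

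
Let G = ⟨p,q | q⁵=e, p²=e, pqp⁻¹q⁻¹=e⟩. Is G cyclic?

|G| = 10. The element pq has order 10 (its powers give 10 distinct elements), so ⟨pq⟩ = G and G is cyclic.

Answer: Yes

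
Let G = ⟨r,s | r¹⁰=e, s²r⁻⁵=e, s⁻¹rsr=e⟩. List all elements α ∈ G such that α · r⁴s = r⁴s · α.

⟨r⁴s⟩ ⊆ C_G(r⁴s) since powers of r⁴s commute with r⁴s; so |C_G(r⁴s)| ≥ |⟨r⁴s⟩| = 4.
By orbit–stabilizer, |C_G(r⁴s)| = |G| / |conj. class of r⁴s| = 20 / 5 = 4.
The 4 elements commuting with r⁴s are {e, r⁵, r⁴s, r⁴s⁻¹}.

Answer: {e, r⁵, r⁴s, r⁴s⁻¹}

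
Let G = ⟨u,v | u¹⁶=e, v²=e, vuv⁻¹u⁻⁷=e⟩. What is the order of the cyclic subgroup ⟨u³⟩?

|⟨u³⟩| equals the order of u³. Compute successive powers until reaching e:
  (u³)¹ = u³, (u³)² = u⁶, (u³)³ = u⁹, (u³)⁴ = u¹², (u³)⁵ = u¹⁵, (u³)⁶ = u², (u³)⁷ = u⁵, (u³)⁸ = u⁸, (u³)⁹ = u¹¹, (u³)¹⁰ = u¹⁴, (u³)¹¹ = u, (u³)¹² = u⁴, (u³)¹³ = u⁷, (u³)¹⁴ = u¹⁰, (u³)¹⁵ = u¹³, (u³)¹⁶ = e.
The smallest positive k with (u³)ᵏ = e is 16, so |⟨u³⟩| = 16.

Answer: 16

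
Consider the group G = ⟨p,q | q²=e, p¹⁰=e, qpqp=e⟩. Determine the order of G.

Enumerate words in the generators, reducing via the relations: the distinct elements are
  {e, p, q, pq, p², p³, p⁴, p⁵, p⁶, p⁷, p⁸, p⁹, p²q, p³q, p⁴q, p⁵q, p⁶q, p⁷q, p⁸q, p⁹q}.
No further products give new elements, so |G| = 20.

Answer: 20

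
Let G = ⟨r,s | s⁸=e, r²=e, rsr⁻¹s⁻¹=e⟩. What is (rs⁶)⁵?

Compute successive powers of (rs⁶), reducing at each step:
  (rs⁶)²: (rs⁶) · r = s⁶;   (s⁶) · s⁶ = s⁴
  (rs⁶)³: (s⁴) · r = rs⁴;   (rs⁴) · s⁶ = rs²
  (rs⁶)⁴: (rs²) · r = s²;   (s²) · s⁶ = e
  (rs⁶)⁵: e · r = r;   r · s⁶ = rs⁶

Answer: rs⁶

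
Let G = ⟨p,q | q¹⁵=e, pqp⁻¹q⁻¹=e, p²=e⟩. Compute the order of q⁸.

Compute successive powers until reaching e:
  (q⁸)¹ = q⁸, (q⁸)² = q, (q⁸)³ = q⁹, (q⁸)⁴ = q², (q⁸)⁵ = q¹⁰, (q⁸)⁶ = q³, (q⁸)⁷ = q¹¹, (q⁸)⁸ = q⁴, (q⁸)⁹ = q¹², (q⁸)¹⁰ = q⁵, (q⁸)¹¹ = q¹³, (q⁸)¹² = q⁶, (q⁸)¹³ = q¹⁴, (q⁸)¹⁴ = q⁷, (q⁸)¹⁵ = e.
The smallest positive k with (q⁸)ᵏ = e is 15.

Answer: 15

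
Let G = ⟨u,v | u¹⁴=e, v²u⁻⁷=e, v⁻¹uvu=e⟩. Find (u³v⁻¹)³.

Compute successive powers of (u³v⁻¹), reducing at each step:
  (u³v⁻¹)²: (u³v⁻¹) · u³ = v⁻¹;   (v⁻¹) · v⁻¹ = u⁷
  (u³v⁻¹)³: (u⁷) · u³ = u¹⁰;   (u¹⁰) · v⁻¹ = u³v

Answer: u³v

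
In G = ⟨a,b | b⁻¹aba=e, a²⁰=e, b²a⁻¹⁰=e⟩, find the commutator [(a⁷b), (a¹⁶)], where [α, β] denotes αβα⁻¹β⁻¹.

[(a⁷b), (a¹⁶)] = (a⁷b)·(a¹⁶)·(a⁷b)⁻¹·(a¹⁶)⁻¹.
  (a⁷b) · (a¹⁶) = ab⁻¹
  (ab⁻¹) · (a⁷b⁻¹) = a⁴
  (a⁴) · (a⁴) = a⁸

Answer: a⁸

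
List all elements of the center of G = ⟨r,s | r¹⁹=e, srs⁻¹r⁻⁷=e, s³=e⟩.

An element z ∈ Z(G) iff z commutes with every generator.
For example e is central: e·r = r = r·e; e·s = s = s·e.
Whereas r ∉ Z(G) since r·s = rs ≠ r⁷s = s·r.
Checking each of the 57 elements this way gives Z(G) = {e}, of order 1.

Answer: {e}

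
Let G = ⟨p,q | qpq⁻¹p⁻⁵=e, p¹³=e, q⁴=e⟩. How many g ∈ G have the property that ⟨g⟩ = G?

⟨g⟩ = G would require ord(g) = |G| = 52, but the maximum element order in G is 13 < 52. So G is not cyclic and no single element generates it: the count is 0.

Answer: 0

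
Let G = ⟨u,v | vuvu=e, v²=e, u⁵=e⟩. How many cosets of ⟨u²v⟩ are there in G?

First find ord(u²v) by computing successive powers:
  (u²v)¹ = u²v, (u²v)² = e.
So |⟨u²v⟩| = ord(u²v) = 2. With |G| = 10, by Lagrange [G : ⟨u²v⟩] = 10/2 = 5.

Answer: 5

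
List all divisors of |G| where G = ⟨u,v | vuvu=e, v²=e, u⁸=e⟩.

|G| = 16 = 2⁴. By Lagrange's theorem the order of any subgroup divides 16; the divisors of 16 are 1, 2, 4, 8, 16.

Answer: 1, 2, 4, 8, 16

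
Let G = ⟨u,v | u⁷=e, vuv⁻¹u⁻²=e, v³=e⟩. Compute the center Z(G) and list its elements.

An element z ∈ Z(G) iff z commutes with every generator.
For example e is central: e·u = u = u·e; e·v = v = v·e.
Whereas u ∉ Z(G) since u·v = uv ≠ u²v = v·u.
Checking each of the 21 elements this way gives Z(G) = {e}, of order 1.

Answer: {e}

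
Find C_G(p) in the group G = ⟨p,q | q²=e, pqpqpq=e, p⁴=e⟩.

⟨p⟩ ⊆ C_G(p) since powers of p commute with p; so |C_G(p)| ≥ |⟨p⟩| = 4.
By orbit–stabilizer, |C_G(p)| = |G| / |conj. class of p| = 24 / 6 = 4.
The 4 elements commuting with p are {e, p, p², p³}.

Answer: {e, p, p², p³}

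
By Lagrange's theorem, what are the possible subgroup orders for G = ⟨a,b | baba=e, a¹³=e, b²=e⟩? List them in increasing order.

|G| = 26 = 2 · 13. By Lagrange's theorem the order of any subgroup divides 26; the divisors of 26 are 1, 2, 13, 26.

Answer: 1, 2, 13, 26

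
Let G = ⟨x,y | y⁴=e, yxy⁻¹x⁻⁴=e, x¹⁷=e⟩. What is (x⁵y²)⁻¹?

The order of (x⁵y²) is 2 (smallest k with (x⁵y²)ᵏ = e), so (x⁵y²)⁻¹ = (x⁵y²)¹ = x⁵y².
Check: (x⁵y²) · (x⁵y²) → (x⁵y²) · x⁵ = y²;   (y²) · y² = e, giving e as required.

Answer: x⁵y²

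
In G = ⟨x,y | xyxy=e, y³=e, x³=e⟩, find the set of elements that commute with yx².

⟨yx²⟩ ⊆ C_G(yx²) since powers of yx² commute with yx²; so |C_G(yx²)| ≥ |⟨yx²⟩| = 3.
By orbit–stabilizer, |C_G(yx²)| = |G| / |conj. class of yx²| = 12 / 4 = 3.
The 3 elements commuting with yx² are {e, xy², yx²}.

Answer: {e, xy², yx²}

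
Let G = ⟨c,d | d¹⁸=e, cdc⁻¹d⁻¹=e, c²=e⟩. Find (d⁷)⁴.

Compute successive powers of (d⁷), reducing at each step:
  (d⁷)²: (d⁷) · d⁷ = d¹⁴
  (d⁷)³: (d¹⁴) · d⁷ = d³
  (d⁷)⁴: (d³) · d⁷ = d¹⁰

Answer: d¹⁰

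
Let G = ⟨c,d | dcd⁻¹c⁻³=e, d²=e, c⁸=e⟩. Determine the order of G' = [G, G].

G' = [G, G] is generated by all commutators. The generator-pair commutators are: [c, d] = c⁶.
The subgroup they normally generate is {e, c², c⁴, c⁶}, of order 4.
Check: |G/G'| = 16/4 = 4 is the order of the abelianisation.

Answer: 4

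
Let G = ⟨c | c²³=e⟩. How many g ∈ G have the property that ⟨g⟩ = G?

G is cyclic of order 23. An element generates G iff its order is 23, and a cyclic group of order 23 has exactly φ(23) = 22 such elements.

Answer: 22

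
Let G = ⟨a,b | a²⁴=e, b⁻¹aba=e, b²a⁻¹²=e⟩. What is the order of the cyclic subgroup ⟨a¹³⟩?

|⟨a¹³⟩| equals the order of a¹³. Compute successive powers until reaching e:
  (a¹³)¹ = a¹³, (a¹³)² = a², (a¹³)³ = a¹⁵, (a¹³)⁴ = a⁴, (a¹³)⁵ = a¹⁷, (a¹³)⁶ = a⁶, (a¹³)⁷ = a¹⁹, (a¹³)⁸ = a⁸, (a¹³)⁹ = a²¹, (a¹³)¹⁰ = a¹⁰, (a¹³)¹¹ = a²³, (a¹³)¹² = a¹², (a¹³)¹³ = a, (a¹³)¹⁴ = a¹⁴, (a¹³)¹⁵ = a³, (a¹³)¹⁶ = a¹⁶, (a¹³)¹⁷ = a⁵, (a¹³)¹⁸ = a¹⁸, (a¹³)¹⁹ = a⁷, (a¹³)²⁰ = a²⁰, (a¹³)²¹ = a⁹, (a¹³)²² = a²², (a¹³)²³ = a¹¹, (a¹³)²⁴ = e.
The smallest positive k with (a¹³)ᵏ = e is 24, so |⟨a¹³⟩| = 24.

Answer: 24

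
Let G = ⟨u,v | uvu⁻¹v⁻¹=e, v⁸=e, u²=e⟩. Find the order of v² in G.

Compute successive powers until reaching e:
  (v²)¹ = v², (v²)² = v⁴, (v²)³ = v⁶, (v²)⁴ = e.
The smallest positive k with (v²)ᵏ = e is 4.

Answer: 4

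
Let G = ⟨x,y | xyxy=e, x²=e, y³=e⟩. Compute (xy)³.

Compute successive powers of (xy), reducing at each step:
  (xy)²: (xy) · x = y²;   (y²) · y = e
  (xy)³: e · x = x;   x · y = xy

Answer: xy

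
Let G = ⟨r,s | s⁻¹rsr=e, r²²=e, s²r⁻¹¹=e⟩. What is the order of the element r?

Compute successive powers until reaching e:
  r¹ = r, r² = r², r³ = r³, r⁴ = r⁴, r⁵ = r⁵, r⁶ = r⁶, r⁷ = r⁷, r⁸ = r⁸, r⁹ = r⁹, r¹⁰ = r¹⁰, r¹¹ = r¹¹, r¹² = r¹², r¹³ = r¹³, r¹⁴ = r¹⁴, r¹⁵ = r¹⁵, r¹⁶ = r¹⁶, r¹⁷ = r¹⁷, r¹⁸ = r¹⁸, r¹⁹ = r¹⁹, r²⁰ = r²⁰, r²¹ = r²¹, r²² = e.
The smallest positive k with rᵏ = e is 22.

Answer: 22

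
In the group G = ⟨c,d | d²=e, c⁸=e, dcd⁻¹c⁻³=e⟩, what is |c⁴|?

Compute successive powers until reaching e:
  (c⁴)¹ = c⁴, (c⁴)² = e.
The smallest positive k with (c⁴)ᵏ = e is 2.

Answer: 2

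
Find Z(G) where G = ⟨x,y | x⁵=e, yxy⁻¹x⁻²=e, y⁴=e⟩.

An element z ∈ Z(G) iff z commutes with every generator.
For example e is central: e·x = x = x·e; e·y = y = y·e.
Whereas x ∉ Z(G) since x·y = xy ≠ x²y = y·x.
Checking each of the 20 elements this way gives Z(G) = {e}, of order 1.

Answer: {e}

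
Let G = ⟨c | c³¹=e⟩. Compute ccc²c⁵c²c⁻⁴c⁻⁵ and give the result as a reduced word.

Multiply left to right, reducing at each step:
  c · c = c²
  (c²) · c² = c⁴
  (c⁴) · c⁵ = c⁹
  (c⁹) · c² = c¹¹
  (c¹¹) · c⁻⁴ = c⁷
  (c⁷) · c⁻⁵ = c²

Answer: c²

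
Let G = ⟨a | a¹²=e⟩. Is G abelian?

G has a single generator, so G is cyclic and hence abelian.

Answer: Yes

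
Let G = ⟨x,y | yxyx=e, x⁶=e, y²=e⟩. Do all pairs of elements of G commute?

x·y = xy but y·x = x⁵y, so x·y ≠ y·x and G is not abelian.

Answer: No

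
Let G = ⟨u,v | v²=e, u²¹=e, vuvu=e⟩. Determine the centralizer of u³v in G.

⟨u³v⟩ ⊆ C_G(u³v) since powers of u³v commute with u³v; so |C_G(u³v)| ≥ |⟨u³v⟩| = 2.
By orbit–stabilizer, |C_G(u³v)| = |G| / |conj. class of u³v| = 42 / 21 = 2.
The 2 elements commuting with u³v are {e, u³v}.

Answer: {e, u³v}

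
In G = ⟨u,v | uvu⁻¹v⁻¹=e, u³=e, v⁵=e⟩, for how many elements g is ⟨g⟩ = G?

G is cyclic of order 15. An element generates G iff its order is 15, and a cyclic group of order 15 has exactly φ(15) = 8 such elements.

Answer: 8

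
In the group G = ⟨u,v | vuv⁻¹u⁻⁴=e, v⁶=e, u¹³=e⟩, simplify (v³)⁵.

Compute successive powers of (v³), reducing at each step:
  (v³)²: (v³) · v³ = e
  (v³)³: e · v³ = v³
  (v³)⁴: (v³) · v³ = e
  (v³)⁵: e · v³ = v³

Answer: v³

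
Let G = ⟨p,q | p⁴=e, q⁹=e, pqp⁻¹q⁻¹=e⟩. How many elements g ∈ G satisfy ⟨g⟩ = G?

G is cyclic of order 36. An element generates G iff its order is 36, and a cyclic group of order 36 has exactly φ(36) = 12 such elements.

Answer: 12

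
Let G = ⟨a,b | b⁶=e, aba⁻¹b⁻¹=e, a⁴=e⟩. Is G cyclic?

|G| = 24, but the maximum element order in G is 12 < 24. No single element generates all of G, so G is not cyclic.

Answer: No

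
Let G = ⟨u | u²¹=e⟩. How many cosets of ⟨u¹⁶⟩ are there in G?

First find ord(u¹⁶) by computing successive powers:
  (u¹⁶)¹ = u¹⁶, (u¹⁶)² = u¹¹, (u¹⁶)³ = u⁶, (u¹⁶)⁴ = u, (u¹⁶)⁵ = u¹⁷, (u¹⁶)⁶ = u¹², (u¹⁶)⁷ = u⁷, (u¹⁶)⁸ = u², (u¹⁶)⁹ = u¹⁸, (u¹⁶)¹⁰ = u¹³, (u¹⁶)¹¹ = u⁸, (u¹⁶)¹² = u³, (u¹⁶)¹³ = u¹⁹, (u¹⁶)¹⁴ = u¹⁴, (u¹⁶)¹⁵ = u⁹, (u¹⁶)¹⁶ = u⁴, (u¹⁶)¹⁷ = u²⁰, (u¹⁶)¹⁸ = u¹⁵, (u¹⁶)¹⁹ = u¹⁰, (u¹⁶)²⁰ = u⁵, (u¹⁶)²¹ = e.
So |⟨u¹⁶⟩| = ord(u¹⁶) = 21. With |G| = 21, by Lagrange [G : ⟨u¹⁶⟩] = 21/21 = 1.

Answer: 1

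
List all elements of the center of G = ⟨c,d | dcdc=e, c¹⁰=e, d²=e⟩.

An element z ∈ Z(G) iff z commutes with every generator.
For example c⁵ is central: (c⁵)·c = c⁶ = c·(c⁵); (c⁵)·d = c⁵d = d·(c⁵).
Whereas c ∉ Z(G) since c·d = cd ≠ c⁹d = d·c.
Checking each of the 20 elements this way gives Z(G) = {e, c⁵}, of order 2.

Answer: {e, c⁵}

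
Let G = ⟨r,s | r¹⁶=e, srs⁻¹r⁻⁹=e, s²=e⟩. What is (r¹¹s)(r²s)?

Compute (r¹¹s) · (r²s) by multiplying left to right and reducing via the relations at each step:
  (r¹¹s) · r² = r¹³s
  (r¹³s) · s = r¹³

Answer: r¹³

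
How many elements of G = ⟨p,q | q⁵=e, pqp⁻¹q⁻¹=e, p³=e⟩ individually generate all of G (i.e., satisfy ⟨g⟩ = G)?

G is cyclic of order 15. An element generates G iff its order is 15, and a cyclic group of order 15 has exactly φ(15) = 8 such elements.

Answer: 8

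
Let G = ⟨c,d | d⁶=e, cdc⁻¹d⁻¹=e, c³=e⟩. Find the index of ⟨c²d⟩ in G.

First find ord(c²d) by computing successive powers:
  (c²d)¹ = c²d, (c²d)² = cd², (c²d)³ = d³, (c²d)⁴ = c²d⁴, (c²d)⁵ = cd⁵, (c²d)⁶ = e.
So |⟨c²d⟩| = ord(c²d) = 6. With |G| = 18, by Lagrange [G : ⟨c²d⟩] = 18/6 = 3.

Answer: 3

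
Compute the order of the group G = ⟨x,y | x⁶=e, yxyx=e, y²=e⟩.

Enumerate words in the generators, reducing via the relations: the distinct elements are
  {e, x, y, xy, x², x³, x⁴, x⁵, x²y, x³y, x⁴y, x⁵y}.
No further products give new elements, so |G| = 12.

Answer: 12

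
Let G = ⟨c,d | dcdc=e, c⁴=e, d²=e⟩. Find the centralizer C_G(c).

⟨c⟩ ⊆ C_G(c) since powers of c commute with c; so |C_G(c)| ≥ |⟨c⟩| = 4.
By orbit–stabilizer, |C_G(c)| = |G| / |conj. class of c| = 8 / 2 = 4.
The 4 elements commuting with c are {e, c, c², c³}.

Answer: {e, c, c², c³}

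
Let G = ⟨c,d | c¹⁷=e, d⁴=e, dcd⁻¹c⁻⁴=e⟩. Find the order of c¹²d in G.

Compute successive powers until reaching e:
  (c¹²d)¹ = c¹²d, (c¹²d)² = c⁹d², (c¹²d)³ = c¹⁴d³, (c¹²d)⁴ = e.
The smallest positive k with (c¹²d)ᵏ = e is 4.

Answer: 4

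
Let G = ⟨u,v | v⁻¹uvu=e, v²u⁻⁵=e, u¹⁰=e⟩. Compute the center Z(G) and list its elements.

An element z ∈ Z(G) iff z commutes with every generator.
For example u⁵ is central: (u⁵)·u = u⁶ = u·(u⁵); (u⁵)·v = v⁻¹ = v·(u⁵).
Whereas u ∉ Z(G) since u·v = uv ≠ u⁴v⁻¹ = v·u.
Checking each of the 20 elements this way gives Z(G) = {e, u⁵}, of order 2.

Answer: {e, u⁵}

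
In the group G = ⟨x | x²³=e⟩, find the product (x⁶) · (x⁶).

Compute (x⁶) · (x⁶) by multiplying left to right and reducing via the relations at each step:
  (x⁶) · x⁶ = x¹²

Answer: x¹²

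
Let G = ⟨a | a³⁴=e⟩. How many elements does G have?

G is generated by a single element, so G is cyclic. The relator gives a³⁴ = e and no smaller power is forced to be e, so the 34 powers {a, e, a², a³, a⁴, a⁵, a⁶, a⁷, a⁸, a⁹, a²², a²³, a²¹, a²⁰, a²⁴, a²⁵, a²⁶, a²⁷, a²⁸, a²⁹, a³², a³³, a³¹, a³⁰, a¹², a¹³, a¹¹, a¹⁰, a¹⁴, a¹⁵, a¹⁶, a¹⁷, a¹⁸, a¹⁹} are distinct. Hence |G| = 34.

Answer: 34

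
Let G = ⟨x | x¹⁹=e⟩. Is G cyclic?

|G| = 19. The element x has order 19 (its powers give 19 distinct elements), so ⟨x⟩ = G and G is cyclic.

Answer: Yes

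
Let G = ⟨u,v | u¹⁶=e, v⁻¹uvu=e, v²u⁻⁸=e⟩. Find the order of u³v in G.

Compute successive powers until reaching e:
  (u³v)¹ = u³v, (u³v)² = u⁸, (u³v)³ = u³v⁻¹, (u³v)⁴ = e.
The smallest positive k with (u³v)ᵏ = e is 4.

Answer: 4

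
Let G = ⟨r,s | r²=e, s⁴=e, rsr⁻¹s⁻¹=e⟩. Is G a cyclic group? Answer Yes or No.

|G| = 8, but the maximum element order in G is 4 < 8. No single element generates all of G, so G is not cyclic.

Answer: No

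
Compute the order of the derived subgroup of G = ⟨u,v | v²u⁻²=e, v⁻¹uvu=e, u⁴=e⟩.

G' = [G, G] is generated by all commutators. The generator-pair commutators are: [u, v] = u².
The subgroup they normally generate is {e, u²}, of order 2.
Check: |G/G'| = 8/2 = 4 is the order of the abelianisation.

Answer: 2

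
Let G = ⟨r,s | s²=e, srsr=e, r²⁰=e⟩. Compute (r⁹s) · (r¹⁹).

Compute (r⁹s) · (r¹⁹) by multiplying left to right and reducing via the relations at each step:
  (r⁹s) · r¹⁹ = r¹⁰s

Answer: r¹⁰s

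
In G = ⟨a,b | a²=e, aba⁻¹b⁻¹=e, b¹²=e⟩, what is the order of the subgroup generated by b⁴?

|⟨b⁴⟩| equals the order of b⁴. Compute successive powers until reaching e:
  (b⁴)¹ = b⁴, (b⁴)² = b⁸, (b⁴)³ = e.
The smallest positive k with (b⁴)ᵏ = e is 3, so |⟨b⁴⟩| = 3.

Answer: 3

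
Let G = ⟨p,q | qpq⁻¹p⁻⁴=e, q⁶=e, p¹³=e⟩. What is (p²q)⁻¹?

The order of (p²q) is 6 (smallest k with (p²q)ᵏ = e), so (p²q)⁻¹ = (p²q)⁵ = p⁶q⁵.
Check: (p²q) · (p⁶q⁵) → (p²q) · p⁶ = q;   q · q⁵ = e, giving e as required.

Answer: p⁶q⁵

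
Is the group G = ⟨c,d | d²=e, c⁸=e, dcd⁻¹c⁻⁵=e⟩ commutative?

c·d = cd but d·c = c⁵d, so c·d ≠ d·c and G is not abelian.

Answer: No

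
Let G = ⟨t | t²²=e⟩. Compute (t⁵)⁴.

Compute successive powers of (t⁵), reducing at each step:
  (t⁵)²: (t⁵) · t⁵ = t¹⁰
  (t⁵)³: (t¹⁰) · t⁵ = t¹⁵
  (t⁵)⁴: (t¹⁵) · t⁵ = t²⁰

Answer: t²⁰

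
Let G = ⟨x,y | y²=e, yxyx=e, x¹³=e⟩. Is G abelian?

x·y = xy but y·x = x¹²y, so x·y ≠ y·x and G is not abelian.

Answer: No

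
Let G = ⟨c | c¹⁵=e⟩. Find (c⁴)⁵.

Compute successive powers of (c⁴), reducing at each step:
  (c⁴)²: (c⁴) · c⁴ = c⁸
  (c⁴)³: (c⁸) · c⁴ = c¹²
  (c⁴)⁴: (c¹²) · c⁴ = c
  (c⁴)⁵: c · c⁴ = c⁵

Answer: c⁵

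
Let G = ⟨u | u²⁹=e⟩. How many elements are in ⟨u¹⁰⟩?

|⟨u¹⁰⟩| equals the order of u¹⁰. Compute successive powers until reaching e:
  (u¹⁰)¹ = u¹⁰, (u¹⁰)² = u²⁰, (u¹⁰)³ = u, (u¹⁰)⁴ = u¹¹, (u¹⁰)⁵ = u²¹, (u¹⁰)⁶ = u², (u¹⁰)⁷ = u¹², (u¹⁰)⁸ = u²², (u¹⁰)⁹ = u³, (u¹⁰)¹⁰ = u¹³, (u¹⁰)¹¹ = u²³, (u¹⁰)¹² = u⁴, (u¹⁰)¹³ = u¹⁴, (u¹⁰)¹⁴ = u²⁴, (u¹⁰)¹⁵ = u⁵, (u¹⁰)¹⁶ = u¹⁵, (u¹⁰)¹⁷ = u²⁵, (u¹⁰)¹⁸ = u⁶, (u¹⁰)¹⁹ = u¹⁶, (u¹⁰)²⁰ = u²⁶, (u¹⁰)²¹ = u⁷, (u¹⁰)²² = u¹⁷, (u¹⁰)²³ = u²⁷, (u¹⁰)²⁴ = u⁸, (u¹⁰)²⁵ = u¹⁸, (u¹⁰)²⁶ = u²⁸, (u¹⁰)²⁷ = u⁹, (u¹⁰)²⁸ = u¹⁹, (u¹⁰)²⁹ = e.
The smallest positive k with (u¹⁰)ᵏ = e is 29, so |⟨u¹⁰⟩| = 29.

Answer: 29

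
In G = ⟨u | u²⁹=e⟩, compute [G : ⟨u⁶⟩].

First find ord(u⁶) by computing successive powers:
  (u⁶)¹ = u⁶, (u⁶)² = u¹², (u⁶)³ = u¹⁸, (u⁶)⁴ = u²⁴, (u⁶)⁵ = u, (u⁶)⁶ = u⁷, (u⁶)⁷ = u¹³, (u⁶)⁸ = u¹⁹, (u⁶)⁹ = u²⁵, (u⁶)¹⁰ = u², (u⁶)¹¹ = u⁸, (u⁶)¹² = u¹⁴, (u⁶)¹³ = u²⁰, (u⁶)¹⁴ = u²⁶, (u⁶)¹⁵ = u³, (u⁶)¹⁶ = u⁹, (u⁶)¹⁷ = u¹⁵, (u⁶)¹⁸ = u²¹, (u⁶)¹⁹ = u²⁷, (u⁶)²⁰ = u⁴, (u⁶)²¹ = u¹⁰, (u⁶)²² = u¹⁶, (u⁶)²³ = u²², (u⁶)²⁴ = u²⁸, (u⁶)²⁵ = u⁵, (u⁶)²⁶ = u¹¹, (u⁶)²⁷ = u¹⁷, (u⁶)²⁸ = u²³, (u⁶)²⁹ = e.
So |⟨u⁶⟩| = ord(u⁶) = 29. With |G| = 29, by Lagrange [G : ⟨u⁶⟩] = 29/29 = 1.

Answer: 1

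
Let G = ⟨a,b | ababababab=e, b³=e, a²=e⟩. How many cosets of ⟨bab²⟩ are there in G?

First find ord(bab²) by computing successive powers:
  (bab²)¹ = bab², (bab²)² = e.
So |⟨bab²⟩| = ord(bab²) = 2. With |G| = 60, by Lagrange [G : ⟨bab²⟩] = 60/2 = 30.

Answer: 30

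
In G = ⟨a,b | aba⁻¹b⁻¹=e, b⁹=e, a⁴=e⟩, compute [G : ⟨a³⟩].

First find ord(a³) by computing successive powers:
  (a³)¹ = a³, (a³)² = a², (a³)³ = a, (a³)⁴ = e.
So |⟨a³⟩| = ord(a³) = 4. With |G| = 36, by Lagrange [G : ⟨a³⟩] = 36/4 = 9.

Answer: 9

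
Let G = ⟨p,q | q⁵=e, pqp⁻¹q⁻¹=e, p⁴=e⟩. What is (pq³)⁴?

Compute successive powers of (pq³), reducing at each step:
  (pq³)²: (pq³) · p = p²q³;   (p²q³) · q³ = p²q
  (pq³)³: (p²q) · p = p³q;   (p³q) · q³ = p³q⁴
  (pq³)⁴: (p³q⁴) · p = q⁴;   (q⁴) · q³ = q²

Answer: q²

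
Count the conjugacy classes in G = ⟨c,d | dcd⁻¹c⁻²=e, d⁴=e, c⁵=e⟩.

The conjugacy classes (representative and size) are:
  [e] (size 1), [c⁴] (size 4), [c²d] (size 5), [d²] (size 5), [c³d³] (size 5).
Class equation: 1 + 4 + 5 + 5 + 5 = 20 = |G|. So G has 5 conjugacy classes.

Answer: 5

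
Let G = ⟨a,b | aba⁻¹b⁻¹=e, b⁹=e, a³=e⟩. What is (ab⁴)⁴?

Compute successive powers of (ab⁴), reducing at each step:
  (ab⁴)²: (ab⁴) · a = a²b⁴;   (a²b⁴) · b⁴ = a²b⁸
  (ab⁴)³: (a²b⁸) · a = b⁸;   (b⁸) · b⁴ = b³
  (ab⁴)⁴: (b³) · a = ab³;   (ab³) · b⁴ = ab⁷

Answer: ab⁷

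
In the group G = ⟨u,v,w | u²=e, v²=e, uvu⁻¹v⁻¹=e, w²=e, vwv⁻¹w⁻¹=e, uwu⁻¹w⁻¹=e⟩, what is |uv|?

Compute successive powers until reaching e:
  (uv)¹ = uv, (uv)² = e.
The smallest positive k with (uv)ᵏ = e is 2.

Answer: 2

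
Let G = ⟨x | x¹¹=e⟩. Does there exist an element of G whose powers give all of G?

|G| = 11. The element x has order 11 (its powers give 11 distinct elements), so ⟨x⟩ = G and G is cyclic.

Answer: Yes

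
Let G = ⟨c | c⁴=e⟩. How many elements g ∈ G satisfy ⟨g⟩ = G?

G is cyclic of order 4. An element generates G iff its order is 4, and a cyclic group of order 4 has exactly φ(4) = 2 such elements.

Answer: 2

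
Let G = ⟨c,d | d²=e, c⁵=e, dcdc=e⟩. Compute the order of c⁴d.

Compute successive powers until reaching e:
  (c⁴d)¹ = c⁴d, (c⁴d)² = e.
The smallest positive k with (c⁴d)ᵏ = e is 2.

Answer: 2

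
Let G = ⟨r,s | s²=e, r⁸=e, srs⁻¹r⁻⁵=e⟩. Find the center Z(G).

An element z ∈ Z(G) iff z commutes with every generator.
For example r² is central: (r²)·r = r³ = r·(r²); (r²)·s = r²s = s·(r²).
Whereas r ∉ Z(G) since r·s = rs ≠ r⁵s = s·r.
Checking each of the 16 elements this way gives Z(G) = {e, r², r⁴, r⁶}, of order 4.

Answer: {e, r², r⁴, r⁶}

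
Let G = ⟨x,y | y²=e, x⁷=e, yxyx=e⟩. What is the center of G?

An element z ∈ Z(G) iff z commutes with every generator.
For example e is central: e·x = x = x·e; e·y = y = y·e.
Whereas x ∉ Z(G) since x·y = xy ≠ x⁶y = y·x.
Checking each of the 14 elements this way gives Z(G) = {e}, of order 1.

Answer: {e}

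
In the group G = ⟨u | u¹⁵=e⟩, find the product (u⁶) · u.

Compute (u⁶) · u by multiplying left to right and reducing via the relations at each step:
  (u⁶) · u = u⁷

Answer: u⁷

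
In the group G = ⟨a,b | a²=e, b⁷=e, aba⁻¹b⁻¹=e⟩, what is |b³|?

Compute successive powers until reaching e:
  (b³)¹ = b³, (b³)² = b⁶, (b³)³ = b², (b³)⁴ = b⁵, (b³)⁵ = b, (b³)⁶ = b⁴, (b³)⁷ = e.
The smallest positive k with (b³)ᵏ = e is 7.

Answer: 7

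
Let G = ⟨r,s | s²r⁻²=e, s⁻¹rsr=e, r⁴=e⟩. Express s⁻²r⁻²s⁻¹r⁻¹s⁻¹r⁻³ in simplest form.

Multiply left to right, reducing at each step:
  (r²) · r⁻² = e
  e · s⁻¹ = s⁻¹
  (s⁻¹) · r⁻¹ = rs⁻¹
  (rs⁻¹) · s⁻¹ = r³
  (r³) · r⁻³ = e

Answer: e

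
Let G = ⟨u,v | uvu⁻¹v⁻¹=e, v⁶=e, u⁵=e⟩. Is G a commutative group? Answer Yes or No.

Each pair of generators commutes: u·v = uv = v·u. Since the generators pairwise commute, every element of G commutes with every other, so G is abelian.

Answer: Yes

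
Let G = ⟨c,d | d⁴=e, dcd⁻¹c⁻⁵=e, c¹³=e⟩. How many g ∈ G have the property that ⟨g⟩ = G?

⟨g⟩ = G would require ord(g) = |G| = 52, but the maximum element order in G is 13 < 52. So G is not cyclic and no single element generates it: the count is 0.

Answer: 0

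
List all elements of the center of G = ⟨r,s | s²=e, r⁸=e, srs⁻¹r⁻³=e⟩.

An element z ∈ Z(G) iff z commutes with every generator.
For example r⁴ is central: (r⁴)·r = r⁵ = r·(r⁴); (r⁴)·s = r⁴s = s·(r⁴).
Whereas r ∉ Z(G) since r·s = rs ≠ r³s = s·r.
Checking each of the 16 elements this way gives Z(G) = {e, r⁴}, of order 2.

Answer: {e, r⁴}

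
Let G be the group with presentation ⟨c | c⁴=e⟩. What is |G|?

G is generated by a single element, so G is cyclic. The relator gives c⁴ = e and no smaller power is forced to be e, so the 4 powers {c, e, c², c³} are distinct. Hence |G| = 4.

Answer: 4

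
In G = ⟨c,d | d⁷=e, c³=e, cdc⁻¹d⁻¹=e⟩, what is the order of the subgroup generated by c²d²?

|⟨c²d²⟩| equals the order of c²d². Compute successive powers until reaching e:
  (c²d²)¹ = c²d², (c²d²)² = cd⁴, (c²d²)³ = d⁶, (c²d²)⁴ = c²d, (c²d²)⁵ = cd³, (c²d²)⁶ = d⁵, (c²d²)⁷ = c², (c²d²)⁸ = cd², (c²d²)⁹ = d⁴, (c²d²)¹⁰ = c²d⁶, (c²d²)¹¹ = cd, (c²d²)¹² = d³, (c²d²)¹³ = c²d⁵, (c²d²)¹⁴ = c, (c²d²)¹⁵ = d², (c²d²)¹⁶ = c²d⁴, (c²d²)¹⁷ = cd⁶, (c²d²)¹⁸ = d, (c²d²)¹⁹ = c²d³, (c²d²)²⁰ = cd⁵, (c²d²)²¹ = e.
The smallest positive k with (c²d²)ᵏ = e is 21, so |⟨c²d²⟩| = 21.

Answer: 21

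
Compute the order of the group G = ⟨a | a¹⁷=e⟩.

G is generated by a single element, so G is cyclic. The relator gives a¹⁷ = e and no smaller power is forced to be e, so the 17 powers {a, e, a², a³, a⁴, a⁵, a⁶, a⁷, a⁸, a⁹, a¹², a¹³, a¹¹, a¹⁰, a¹⁴, a¹⁵, a¹⁶} are distinct. Hence |G| = 17.

Answer: 17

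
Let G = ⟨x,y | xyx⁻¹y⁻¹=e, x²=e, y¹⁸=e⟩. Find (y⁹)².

Compute successive powers of (y⁹), reducing at each step:
  (y⁹)²: (y⁹) · y⁹ = e

Answer: e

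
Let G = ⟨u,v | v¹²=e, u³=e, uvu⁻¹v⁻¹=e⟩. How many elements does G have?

Enumerate words in the generators, reducing via the relations: the distinct elements are
  {e, u, v, uv, u², v², v³, v⁴, v⁵, v⁶, v⁷, v⁸, v⁹, uv², uv³, uv⁴, uv⁵, uv⁶, uv⁷, uv⁸, uv⁹, u²v, v¹¹, v¹⁰, uv¹¹, uv¹⁰, u²v², u²v³, u²v⁴, u²v⁵, u²v⁶, u²v⁷, u²v⁸, u²v⁹, u²v¹¹, u²v¹⁰}.
No further products give new elements, so |G| = 36.

Answer: 36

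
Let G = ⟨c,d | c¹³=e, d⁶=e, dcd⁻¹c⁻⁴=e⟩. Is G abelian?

c·d = cd but d·c = c⁴d, so c·d ≠ d·c and G is not abelian.

Answer: No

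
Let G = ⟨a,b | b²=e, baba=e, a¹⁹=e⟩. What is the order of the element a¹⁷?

Compute successive powers until reaching e:
  (a¹⁷)¹ = a¹⁷, (a¹⁷)² = a¹⁵, (a¹⁷)³ = a¹³, (a¹⁷)⁴ = a¹¹, (a¹⁷)⁵ = a⁹, (a¹⁷)⁶ = a⁷, (a¹⁷)⁷ = a⁵, (a¹⁷)⁸ = a³, (a¹⁷)⁹ = a, (a¹⁷)¹⁰ = a¹⁸, (a¹⁷)¹¹ = a¹⁶, (a¹⁷)¹² = a¹⁴, (a¹⁷)¹³ = a¹², (a¹⁷)¹⁴ = a¹⁰, (a¹⁷)¹⁵ = a⁸, (a¹⁷)¹⁶ = a⁶, (a¹⁷)¹⁷ = a⁴, (a¹⁷)¹⁸ = a², (a¹⁷)¹⁹ = e.
The smallest positive k with (a¹⁷)ᵏ = e is 19.

Answer: 19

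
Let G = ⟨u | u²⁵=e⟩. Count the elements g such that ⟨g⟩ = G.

G is cyclic of order 25. An element generates G iff its order is 25, and a cyclic group of order 25 has exactly φ(25) = 20 such elements.

Answer: 20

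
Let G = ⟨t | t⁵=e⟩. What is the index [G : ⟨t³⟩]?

First find ord(t³) by computing successive powers:
  (t³)¹ = t³, (t³)² = t, (t³)³ = t⁴, (t³)⁴ = t², (t³)⁵ = e.
So |⟨t³⟩| = ord(t³) = 5. With |G| = 5, by Lagrange [G : ⟨t³⟩] = 5/5 = 1.

Answer: 1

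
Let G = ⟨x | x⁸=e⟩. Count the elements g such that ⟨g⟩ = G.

G is cyclic of order 8. An element generates G iff its order is 8, and a cyclic group of order 8 has exactly φ(8) = 4 such elements.

Answer: 4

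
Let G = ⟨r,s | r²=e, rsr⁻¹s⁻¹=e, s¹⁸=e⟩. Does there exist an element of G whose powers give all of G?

|G| = 36, but the maximum element order in G is 18 < 36. No single element generates all of G, so G is not cyclic.

Answer: No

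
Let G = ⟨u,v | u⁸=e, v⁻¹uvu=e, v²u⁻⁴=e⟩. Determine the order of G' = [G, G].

G' = [G, G] is generated by all commutators. The generator-pair commutators are: [u, v] = u².
The subgroup they normally generate is {e, u², u⁴, u⁶}, of order 4.
Check: |G/G'| = 16/4 = 4 is the order of the abelianisation.

Answer: 4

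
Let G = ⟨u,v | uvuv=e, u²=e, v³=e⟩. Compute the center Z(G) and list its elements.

An element z ∈ Z(G) iff z commutes with every generator.
For example e is central: e·u = u = u·e; e·v = v = v·e.
Whereas u ∉ Z(G) since u·v = uv ≠ uv² = v·u.
Checking each of the 6 elements this way gives Z(G) = {e}, of order 1.

Answer: {e}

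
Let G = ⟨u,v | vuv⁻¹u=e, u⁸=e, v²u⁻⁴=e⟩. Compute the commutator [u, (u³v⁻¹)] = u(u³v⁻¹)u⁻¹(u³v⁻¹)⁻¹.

[u, (u³v⁻¹)] = u·(u³v⁻¹)·u⁻¹·(u³v⁻¹)⁻¹.
  u · (u³v⁻¹) = v
  v · (u⁷) = uv
  (uv) · (u³v) = u²

Answer: u²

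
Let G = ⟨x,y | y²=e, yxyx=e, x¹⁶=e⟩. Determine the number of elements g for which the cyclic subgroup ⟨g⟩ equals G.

⟨g⟩ = G would require ord(g) = |G| = 32, but the maximum element order in G is 16 < 32. So G is not cyclic and no single element generates it: the count is 0.

Answer: 0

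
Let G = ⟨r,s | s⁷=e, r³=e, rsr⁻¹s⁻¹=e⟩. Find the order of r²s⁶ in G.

Compute successive powers until reaching e:
  (r²s⁶)¹ = r²s⁶, (r²s⁶)² = rs⁵, (r²s⁶)³ = s⁴, (r²s⁶)⁴ = r²s³, (r²s⁶)⁵ = rs², (r²s⁶)⁶ = s, (r²s⁶)⁷ = r², (r²s⁶)⁸ = rs⁶, (r²s⁶)⁹ = s⁵, (r²s⁶)¹⁰ = r²s⁴, (r²s⁶)¹¹ = rs³, (r²s⁶)¹² = s², (r²s⁶)¹³ = r²s, (r²s⁶)¹⁴ = r, (r²s⁶)¹⁵ = s⁶, (r²s⁶)¹⁶ = r²s⁵, (r²s⁶)¹⁷ = rs⁴, (r²s⁶)¹⁸ = s³, (r²s⁶)¹⁹ = r²s², (r²s⁶)²⁰ = rs, (r²s⁶)²¹ = e.
The smallest positive k with (r²s⁶)ᵏ = e is 21.

Answer: 21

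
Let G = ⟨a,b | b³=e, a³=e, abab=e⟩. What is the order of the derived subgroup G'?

G' = [G, G] is generated by all commutators. The generator-pair commutators are: [a, b] = ab²a.
The subgroup they normally generate is {e, ab, a²b², ab²a}, of order 4.
Check: |G/G'| = 12/4 = 3 is the order of the abelianisation.

Answer: 4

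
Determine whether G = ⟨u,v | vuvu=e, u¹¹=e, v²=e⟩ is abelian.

u·v = uv but v·u = u¹⁰v, so u·v ≠ v·u and G is not abelian.

Answer: No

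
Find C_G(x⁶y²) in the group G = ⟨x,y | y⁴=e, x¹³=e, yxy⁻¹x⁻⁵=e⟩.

⟨x⁶y²⟩ ⊆ C_G(x⁶y²) since powers of x⁶y² commute with x⁶y²; so |C_G(x⁶y²)| ≥ |⟨x⁶y²⟩| = 2.
By orbit–stabilizer, |C_G(x⁶y²)| = |G| / |conj. class of x⁶y²| = 52 / 13 = 4.
The 4 elements commuting with x⁶y² are {e, xy, x⁵y³, x⁶y²}.

Answer: {e, xy, x⁵y³, x⁶y²}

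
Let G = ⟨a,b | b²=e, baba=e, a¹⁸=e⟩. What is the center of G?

An element z ∈ Z(G) iff z commutes with every generator.
For example a⁹ is central: (a⁹)·a = a¹⁰ = a·(a⁹); (a⁹)·b = a⁹b = b·(a⁹).
Whereas a ∉ Z(G) since a·b = ab ≠ a¹⁷b = b·a.
Checking each of the 36 elements this way gives Z(G) = {e, a⁹}, of order 2.

Answer: {e, a⁹}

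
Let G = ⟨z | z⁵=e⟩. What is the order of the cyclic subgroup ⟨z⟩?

|⟨z⟩| equals the order of z. Compute successive powers until reaching e:
  z¹ = z, z² = z², z³ = z³, z⁴ = z⁴, z⁵ = e.
The smallest positive k with zᵏ = e is 5, so |⟨z⟩| = 5.

Answer: 5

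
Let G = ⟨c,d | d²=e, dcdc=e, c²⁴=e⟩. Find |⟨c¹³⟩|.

|⟨c¹³⟩| equals the order of c¹³. Compute successive powers until reaching e:
  (c¹³)¹ = c¹³, (c¹³)² = c², (c¹³)³ = c¹⁵, (c¹³)⁴ = c⁴, (c¹³)⁵ = c¹⁷, (c¹³)⁶ = c⁶, (c¹³)⁷ = c¹⁹, (c¹³)⁸ = c⁸, (c¹³)⁹ = c²¹, (c¹³)¹⁰ = c¹⁰, (c¹³)¹¹ = c²³, (c¹³)¹² = c¹², (c¹³)¹³ = c, (c¹³)¹⁴ = c¹⁴, (c¹³)¹⁵ = c³, (c¹³)¹⁶ = c¹⁶, (c¹³)¹⁷ = c⁵, (c¹³)¹⁸ = c¹⁸, (c¹³)¹⁹ = c⁷, (c¹³)²⁰ = c²⁰, (c¹³)²¹ = c⁹, (c¹³)²² = c²², (c¹³)²³ = c¹¹, (c¹³)²⁴ = e.
The smallest positive k with (c¹³)ᵏ = e is 24, so |⟨c¹³⟩| = 24.

Answer: 24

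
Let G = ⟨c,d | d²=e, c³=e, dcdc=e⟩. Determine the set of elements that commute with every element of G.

An element z ∈ Z(G) iff z commutes with every generator.
For example e is central: e·c = c = c·e; e·d = d = d·e.
Whereas c ∉ Z(G) since c·d = cd ≠ c²d = d·c.
Checking each of the 6 elements this way gives Z(G) = {e}, of order 1.

Answer: {e}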